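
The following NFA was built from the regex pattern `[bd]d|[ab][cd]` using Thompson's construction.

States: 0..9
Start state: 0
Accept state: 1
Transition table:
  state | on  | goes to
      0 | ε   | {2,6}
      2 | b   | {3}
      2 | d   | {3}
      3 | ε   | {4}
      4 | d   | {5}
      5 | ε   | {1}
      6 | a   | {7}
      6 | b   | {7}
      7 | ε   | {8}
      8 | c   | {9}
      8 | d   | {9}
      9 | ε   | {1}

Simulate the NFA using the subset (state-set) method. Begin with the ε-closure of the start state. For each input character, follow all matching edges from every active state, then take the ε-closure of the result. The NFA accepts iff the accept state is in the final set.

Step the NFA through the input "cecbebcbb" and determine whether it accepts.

Answer: REJECT

Steps:
start: ε-closure({0}) = {0,2,6}
'c' @ 1: {}  — dead — no transitions
rest 'ecbebcbb' ignored (set empty)
end set {} — state 1 not in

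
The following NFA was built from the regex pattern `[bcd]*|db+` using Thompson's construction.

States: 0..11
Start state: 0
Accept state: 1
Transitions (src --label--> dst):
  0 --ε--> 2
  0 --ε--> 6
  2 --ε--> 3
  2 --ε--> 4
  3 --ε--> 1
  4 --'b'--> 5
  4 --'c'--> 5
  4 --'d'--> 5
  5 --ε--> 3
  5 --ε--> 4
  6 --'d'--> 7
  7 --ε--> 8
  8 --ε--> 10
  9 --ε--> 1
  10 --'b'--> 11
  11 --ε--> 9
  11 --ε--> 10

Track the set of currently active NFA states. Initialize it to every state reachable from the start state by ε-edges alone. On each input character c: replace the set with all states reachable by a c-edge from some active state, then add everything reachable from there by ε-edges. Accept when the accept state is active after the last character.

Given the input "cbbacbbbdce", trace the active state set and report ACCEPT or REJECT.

S₀ = ε-closure({0}) = {0,1,2,3,4,6}
'c' @ 1: {1,3,4,5}  (accept∈set)
'b' @ 2: {1,3,4,5}  (accept∈set)
'b' @ 3: {1,3,4,5}  (accept∈set)
'a' @ 4: {}  — dead — no transitions
rest 'cbbbdce' ignored (set empty)
end set {} — state 1 not in

Answer: REJECT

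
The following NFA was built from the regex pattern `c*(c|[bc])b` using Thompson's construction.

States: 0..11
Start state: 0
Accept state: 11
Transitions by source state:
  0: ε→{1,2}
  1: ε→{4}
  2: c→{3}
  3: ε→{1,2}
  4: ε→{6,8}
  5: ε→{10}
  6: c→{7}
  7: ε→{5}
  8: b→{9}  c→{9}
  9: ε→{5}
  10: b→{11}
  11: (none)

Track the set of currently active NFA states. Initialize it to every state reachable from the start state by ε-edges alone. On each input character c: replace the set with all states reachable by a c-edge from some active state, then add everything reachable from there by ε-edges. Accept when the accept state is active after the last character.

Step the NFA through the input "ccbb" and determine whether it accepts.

Answer: ACCEPT

Steps:
initial (ε-close {0}): {0,1,2,4,6,8}
'c' @ 1: {1,2,3,4,5,6,7,8,9,10}
'c' @ 2: {1,2,3,4,5,6,7,8,9,10}
'b' @ 3: {5,9,10,11}  (accept∈set)
'b' @ 4: {11}  (accept∈set)
after full input: {11}  (accept=11 in)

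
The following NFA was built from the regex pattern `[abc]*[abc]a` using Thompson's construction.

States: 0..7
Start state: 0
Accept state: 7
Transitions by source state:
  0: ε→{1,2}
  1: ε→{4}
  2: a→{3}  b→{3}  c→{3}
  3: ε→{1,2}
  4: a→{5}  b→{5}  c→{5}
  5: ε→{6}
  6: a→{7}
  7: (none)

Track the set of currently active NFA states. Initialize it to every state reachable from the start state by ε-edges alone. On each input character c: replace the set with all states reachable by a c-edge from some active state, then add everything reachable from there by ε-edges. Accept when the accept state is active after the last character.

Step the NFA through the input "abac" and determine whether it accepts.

initial (ε-close {0}): {0,1,2,4}
'a' @ 1: {1,2,3,4,5,6}
'b' @ 2: {1,2,3,4,5,6}
'a' @ 3: {1,2,3,4,5,6,7}  [accepting]
'c' @ 4: {1,2,3,4,5,6}
final: {1,2,3,4,5,6}; accept 7 not in set

Answer: REJECT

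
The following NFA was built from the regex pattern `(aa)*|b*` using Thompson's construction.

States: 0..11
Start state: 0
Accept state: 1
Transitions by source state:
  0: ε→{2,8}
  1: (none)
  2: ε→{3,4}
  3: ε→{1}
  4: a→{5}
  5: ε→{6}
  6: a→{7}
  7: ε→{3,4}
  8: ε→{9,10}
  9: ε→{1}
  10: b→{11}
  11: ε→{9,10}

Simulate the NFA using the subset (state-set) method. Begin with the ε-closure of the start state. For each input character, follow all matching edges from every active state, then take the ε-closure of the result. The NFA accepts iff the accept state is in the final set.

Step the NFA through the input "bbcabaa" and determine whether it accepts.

Answer: REJECT

Trace:
start: ε-closure({0}) = {0,1,2,3,4,8,9,10}
'b' @ 1: {1,9,10,11}  (accept∈set)
'b' @ 2: {1,9,10,11}  (accept∈set)
'c' @ 3: {}  — no active states
rest 'abaa' ignored (set empty)
end set {} — state 1 not in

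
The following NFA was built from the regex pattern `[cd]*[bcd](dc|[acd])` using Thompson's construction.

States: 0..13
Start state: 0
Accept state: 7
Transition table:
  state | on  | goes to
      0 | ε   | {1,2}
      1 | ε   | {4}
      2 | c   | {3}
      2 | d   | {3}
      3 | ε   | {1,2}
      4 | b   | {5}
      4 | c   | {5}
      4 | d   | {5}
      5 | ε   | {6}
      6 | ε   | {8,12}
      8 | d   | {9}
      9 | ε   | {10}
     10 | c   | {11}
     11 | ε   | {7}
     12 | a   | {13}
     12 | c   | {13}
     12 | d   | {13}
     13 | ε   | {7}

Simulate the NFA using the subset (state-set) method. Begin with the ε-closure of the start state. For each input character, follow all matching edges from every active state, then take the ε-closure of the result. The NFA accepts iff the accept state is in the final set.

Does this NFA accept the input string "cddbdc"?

Answer: ACCEPT

Derivation:
S₀ = ε-closure({0}) = {0,1,2,4}
'c' @ 1: {1,2,3,4,5,6,8,12}
'd' @ 2: {1,2,3,4,5,6,7,8,9,10,12,13}  (accept∈set)
'd' @ 3: {1,2,3,4,5,6,7,8,9,10,12,13}  (accept∈set)
'b' @ 4: {5,6,8,12}
'd' @ 5: {7,9,10,13}  (accept∈set)
'c' @ 6: {7,11}  (accept∈set)
end set {7,11} — state 7 in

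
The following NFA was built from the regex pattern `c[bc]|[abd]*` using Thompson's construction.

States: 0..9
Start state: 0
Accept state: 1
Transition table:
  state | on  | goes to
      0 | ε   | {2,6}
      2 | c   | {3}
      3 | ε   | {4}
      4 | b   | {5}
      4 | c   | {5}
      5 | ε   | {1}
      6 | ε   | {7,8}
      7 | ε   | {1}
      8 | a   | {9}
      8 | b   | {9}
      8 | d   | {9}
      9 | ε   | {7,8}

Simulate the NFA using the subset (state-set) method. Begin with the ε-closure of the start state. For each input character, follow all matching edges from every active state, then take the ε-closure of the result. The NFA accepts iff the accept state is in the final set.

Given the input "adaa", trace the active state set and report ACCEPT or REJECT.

initial (ε-close {0}): {0,1,2,6,7,8}
'a' @ 1: {1,7,8,9}  ✓accept
'd' @ 2: {1,7,8,9}  ✓accept
'a' @ 3: {1,7,8,9}  ✓accept
'a' @ 4: {1,7,8,9}  ✓accept
final: {1,7,8,9}; accept 1 in set

Answer: ACCEPT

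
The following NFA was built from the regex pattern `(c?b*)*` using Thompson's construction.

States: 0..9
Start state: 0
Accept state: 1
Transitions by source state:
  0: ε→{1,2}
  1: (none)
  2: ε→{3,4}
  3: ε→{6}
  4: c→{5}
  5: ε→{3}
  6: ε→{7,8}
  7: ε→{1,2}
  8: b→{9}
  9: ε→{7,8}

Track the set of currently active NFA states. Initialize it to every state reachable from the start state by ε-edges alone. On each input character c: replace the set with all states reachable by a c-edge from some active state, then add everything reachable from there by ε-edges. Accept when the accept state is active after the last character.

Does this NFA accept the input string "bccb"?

initial (ε-close {0}): {0,1,2,3,4,6,7,8}
'b' @ 1: {1,2,3,4,6,7,8,9}  (accept∈set)
'c' @ 2: {1,2,3,4,5,6,7,8}  (accept∈set)
'c' @ 3: {1,2,3,4,5,6,7,8}  (accept∈set)
'b' @ 4: {1,2,3,4,6,7,8,9}  (accept∈set)
end set {1,2,3,4,6,7,8,9} — state 1 in

Answer: ACCEPT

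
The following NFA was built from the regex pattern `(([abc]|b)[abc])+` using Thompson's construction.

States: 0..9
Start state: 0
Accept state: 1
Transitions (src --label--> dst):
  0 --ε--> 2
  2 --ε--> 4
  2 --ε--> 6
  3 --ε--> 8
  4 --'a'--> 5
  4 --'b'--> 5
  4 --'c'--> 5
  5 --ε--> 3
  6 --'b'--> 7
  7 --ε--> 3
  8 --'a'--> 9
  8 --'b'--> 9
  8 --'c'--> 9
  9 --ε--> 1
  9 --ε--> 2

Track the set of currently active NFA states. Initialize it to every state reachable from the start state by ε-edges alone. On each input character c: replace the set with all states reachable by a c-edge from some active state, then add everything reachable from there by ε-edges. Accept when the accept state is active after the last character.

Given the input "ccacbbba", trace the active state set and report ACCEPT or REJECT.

S₀ = ε-closure({0}) = {0,2,4,6}
'c' @ 1: {3,5,8}
'c' @ 2: {1,2,4,6,9}  [accepting]
'a' @ 3: {3,5,8}
'c' @ 4: {1,2,4,6,9}  [accepting]
'b' @ 5: {3,5,7,8}
'b' @ 6: {1,2,4,6,9}  [accepting]
'b' @ 7: {3,5,7,8}
'a' @ 8: {1,2,4,6,9}  [accepting]
after full input: {1,2,4,6,9}  (accept=1 in)

Answer: ACCEPT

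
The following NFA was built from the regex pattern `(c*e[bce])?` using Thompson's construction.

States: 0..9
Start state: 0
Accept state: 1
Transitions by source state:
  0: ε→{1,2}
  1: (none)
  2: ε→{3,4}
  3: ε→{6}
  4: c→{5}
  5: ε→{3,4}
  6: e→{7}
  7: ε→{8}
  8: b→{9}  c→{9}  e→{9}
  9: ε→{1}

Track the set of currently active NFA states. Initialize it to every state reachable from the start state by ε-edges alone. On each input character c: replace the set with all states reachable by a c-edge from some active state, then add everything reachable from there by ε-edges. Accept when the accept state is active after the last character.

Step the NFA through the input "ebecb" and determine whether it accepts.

initial (ε-close {0}): {0,1,2,3,4,6}
'e' @ 1: {7,8}
'b' @ 2: {1,9}  (accept∈set)
'e' @ 3: {}  — no active states
rest 'cb' ignored (set empty)
end set {} — state 1 not in

Answer: REJECT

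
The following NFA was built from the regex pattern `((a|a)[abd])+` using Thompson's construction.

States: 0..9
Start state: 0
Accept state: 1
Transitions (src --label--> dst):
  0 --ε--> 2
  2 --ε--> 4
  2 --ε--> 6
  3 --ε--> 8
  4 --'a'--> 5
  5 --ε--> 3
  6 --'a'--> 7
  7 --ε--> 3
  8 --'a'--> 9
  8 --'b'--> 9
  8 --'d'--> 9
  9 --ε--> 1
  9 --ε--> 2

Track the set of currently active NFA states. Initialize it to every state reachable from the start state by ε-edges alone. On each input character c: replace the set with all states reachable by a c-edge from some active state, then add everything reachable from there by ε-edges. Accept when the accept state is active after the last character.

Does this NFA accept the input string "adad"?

start: ε-closure({0}) = {0,2,4,6}
'a' @ 1: {3,5,7,8}
'd' @ 2: {1,2,4,6,9}  ✓accept
'a' @ 3: {3,5,7,8}
'd' @ 4: {1,2,4,6,9}  ✓accept
end set {1,2,4,6,9} — state 1 in

Answer: ACCEPT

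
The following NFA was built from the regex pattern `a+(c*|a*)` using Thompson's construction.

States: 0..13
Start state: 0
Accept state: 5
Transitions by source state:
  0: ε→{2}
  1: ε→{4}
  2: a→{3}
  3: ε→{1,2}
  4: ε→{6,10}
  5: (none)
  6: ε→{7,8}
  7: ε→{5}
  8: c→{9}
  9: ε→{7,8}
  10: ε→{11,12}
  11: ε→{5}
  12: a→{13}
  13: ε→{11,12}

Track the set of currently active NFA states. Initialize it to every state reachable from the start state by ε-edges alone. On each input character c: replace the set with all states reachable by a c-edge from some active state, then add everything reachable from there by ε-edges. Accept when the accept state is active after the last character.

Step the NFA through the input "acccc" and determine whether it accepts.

start: ε-closure({0}) = {0,2}
'a' @ 1: {1,2,3,4,5,6,7,8,10,11,12}  (accept∈set)
'c' @ 2: {5,7,8,9}  (accept∈set)
'c' @ 3: {5,7,8,9}  (accept∈set)
'c' @ 4: {5,7,8,9}  (accept∈set)
'c' @ 5: {5,7,8,9}  (accept∈set)
end set {5,7,8,9} — state 5 in

Answer: ACCEPT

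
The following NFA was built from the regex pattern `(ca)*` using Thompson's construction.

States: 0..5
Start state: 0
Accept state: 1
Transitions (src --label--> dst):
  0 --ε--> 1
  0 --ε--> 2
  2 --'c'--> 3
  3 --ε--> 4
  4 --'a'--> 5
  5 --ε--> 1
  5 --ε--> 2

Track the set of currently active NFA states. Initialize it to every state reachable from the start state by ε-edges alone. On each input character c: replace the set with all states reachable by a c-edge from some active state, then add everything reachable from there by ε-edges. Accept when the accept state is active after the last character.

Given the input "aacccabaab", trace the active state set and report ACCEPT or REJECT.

Answer: REJECT

Steps:
initial (ε-close {0}): {0,1,2}
'a' @ 1: {}  — state set empty
rest 'acccabaab' ignored (set empty)
final: {}; accept 1 not in set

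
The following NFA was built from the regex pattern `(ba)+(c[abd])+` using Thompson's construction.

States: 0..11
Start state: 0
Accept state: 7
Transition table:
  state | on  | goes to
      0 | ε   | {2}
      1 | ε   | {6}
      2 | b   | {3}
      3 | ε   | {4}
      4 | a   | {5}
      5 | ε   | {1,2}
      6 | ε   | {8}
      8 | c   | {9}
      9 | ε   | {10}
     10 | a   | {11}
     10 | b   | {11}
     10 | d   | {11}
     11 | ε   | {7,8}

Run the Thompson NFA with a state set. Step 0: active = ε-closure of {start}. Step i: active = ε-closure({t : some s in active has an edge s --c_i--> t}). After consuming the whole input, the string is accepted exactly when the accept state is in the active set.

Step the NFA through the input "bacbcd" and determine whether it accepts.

initial (ε-close {0}): {0,2}
'b' @ 1: {3,4}
'a' @ 2: {1,2,5,6,8}
'c' @ 3: {9,10}
'b' @ 4: {7,8,11}  (accept∈set)
'c' @ 5: {9,10}
'd' @ 6: {7,8,11}  (accept∈set)
final: {7,8,11}; accept 7 in set

Answer: ACCEPT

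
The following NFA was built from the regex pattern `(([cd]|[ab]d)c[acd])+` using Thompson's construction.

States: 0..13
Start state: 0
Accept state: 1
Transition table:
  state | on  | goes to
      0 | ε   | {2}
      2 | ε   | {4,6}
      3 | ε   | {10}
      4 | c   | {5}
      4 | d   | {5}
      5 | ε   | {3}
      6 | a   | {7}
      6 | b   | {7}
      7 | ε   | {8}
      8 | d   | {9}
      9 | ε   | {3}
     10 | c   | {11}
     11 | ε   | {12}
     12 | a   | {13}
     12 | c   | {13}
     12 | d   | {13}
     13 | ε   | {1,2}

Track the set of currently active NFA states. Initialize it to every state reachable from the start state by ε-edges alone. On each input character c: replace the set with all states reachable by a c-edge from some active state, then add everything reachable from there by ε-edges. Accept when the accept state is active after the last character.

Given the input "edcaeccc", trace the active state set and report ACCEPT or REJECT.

Answer: REJECT

Steps:
S₀ = ε-closure({0}) = {0,2,4,6}
'e' @ 1: {}  — no active states
rest 'dcaeccc' ignored (set empty)
final: {}; accept 1 not in set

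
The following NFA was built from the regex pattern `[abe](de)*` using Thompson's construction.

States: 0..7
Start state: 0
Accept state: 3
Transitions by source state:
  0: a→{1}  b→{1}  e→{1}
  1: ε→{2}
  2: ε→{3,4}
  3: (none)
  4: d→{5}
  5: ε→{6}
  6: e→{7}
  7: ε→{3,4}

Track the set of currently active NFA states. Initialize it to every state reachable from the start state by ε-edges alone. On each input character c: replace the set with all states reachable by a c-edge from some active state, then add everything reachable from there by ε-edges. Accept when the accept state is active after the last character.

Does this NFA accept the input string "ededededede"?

Answer: ACCEPT

Steps:
initial (ε-close {0}): {0}
'e' @ 1: {1,2,3,4}  [accepting]
'd' @ 2: {5,6}
'e' @ 3: {3,4,7}  [accepting]
'd' @ 4: {5,6}
'e' @ 5: {3,4,7}  [accepting]
'd' @ 6: {5,6}
'e' @ 7: {3,4,7}  [accepting]
'd' @ 8: {5,6}
'e' @ 9: {3,4,7}  [accepting]
'd' @ 10: {5,6}
'e' @ 11: {3,4,7}  [accepting]
final: {3,4,7}; accept 3 in set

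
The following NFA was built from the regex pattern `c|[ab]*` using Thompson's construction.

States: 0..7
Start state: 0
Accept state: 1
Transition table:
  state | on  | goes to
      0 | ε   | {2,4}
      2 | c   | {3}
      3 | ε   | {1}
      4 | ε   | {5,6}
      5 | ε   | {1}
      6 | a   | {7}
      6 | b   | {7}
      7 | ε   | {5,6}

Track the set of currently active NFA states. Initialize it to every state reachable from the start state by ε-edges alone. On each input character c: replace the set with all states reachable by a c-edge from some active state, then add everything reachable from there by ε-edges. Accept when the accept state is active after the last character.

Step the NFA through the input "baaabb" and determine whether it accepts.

Answer: ACCEPT

Trace:
S₀ = ε-closure({0}) = {0,1,2,4,5,6}
'b' @ 1: {1,5,6,7}  (accept∈set)
'a' @ 2: {1,5,6,7}  (accept∈set)
'a' @ 3: {1,5,6,7}  (accept∈set)
'a' @ 4: {1,5,6,7}  (accept∈set)
'b' @ 5: {1,5,6,7}  (accept∈set)
'b' @ 6: {1,5,6,7}  (accept∈set)
final: {1,5,6,7}; accept 1 in set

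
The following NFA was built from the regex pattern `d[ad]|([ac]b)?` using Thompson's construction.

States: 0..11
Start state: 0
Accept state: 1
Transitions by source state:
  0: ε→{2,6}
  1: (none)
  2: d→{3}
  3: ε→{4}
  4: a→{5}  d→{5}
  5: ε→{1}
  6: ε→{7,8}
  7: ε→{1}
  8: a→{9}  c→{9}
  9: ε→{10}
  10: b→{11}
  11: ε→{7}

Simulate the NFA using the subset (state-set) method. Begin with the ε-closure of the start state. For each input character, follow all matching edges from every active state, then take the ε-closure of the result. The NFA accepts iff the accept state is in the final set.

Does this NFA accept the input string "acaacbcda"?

initial (ε-close {0}): {0,1,2,6,7,8}
'a' @ 1: {9,10}
'c' @ 2: {}  — no active states
rest 'aacbcda' ignored (set empty)
end set {} — state 1 not in

Answer: REJECT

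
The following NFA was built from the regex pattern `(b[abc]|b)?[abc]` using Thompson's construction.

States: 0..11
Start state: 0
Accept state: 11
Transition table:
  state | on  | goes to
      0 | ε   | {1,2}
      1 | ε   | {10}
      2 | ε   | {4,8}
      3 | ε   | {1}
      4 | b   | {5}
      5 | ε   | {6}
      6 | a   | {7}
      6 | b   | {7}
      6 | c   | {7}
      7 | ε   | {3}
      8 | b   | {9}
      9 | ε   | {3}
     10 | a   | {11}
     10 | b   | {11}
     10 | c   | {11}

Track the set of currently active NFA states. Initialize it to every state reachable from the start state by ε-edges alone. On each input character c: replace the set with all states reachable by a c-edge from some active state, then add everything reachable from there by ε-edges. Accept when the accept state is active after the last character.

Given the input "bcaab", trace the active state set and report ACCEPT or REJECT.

initial (ε-close {0}): {0,1,2,4,8,10}
'b' @ 1: {1,3,5,6,9,10,11}  [accepting]
'c' @ 2: {1,3,7,10,11}  [accepting]
'a' @ 3: {11}  [accepting]
'a' @ 4: {}  — dead — no transitions
rest 'b' ignored (set empty)
final: {}; accept 11 not in set

Answer: REJECT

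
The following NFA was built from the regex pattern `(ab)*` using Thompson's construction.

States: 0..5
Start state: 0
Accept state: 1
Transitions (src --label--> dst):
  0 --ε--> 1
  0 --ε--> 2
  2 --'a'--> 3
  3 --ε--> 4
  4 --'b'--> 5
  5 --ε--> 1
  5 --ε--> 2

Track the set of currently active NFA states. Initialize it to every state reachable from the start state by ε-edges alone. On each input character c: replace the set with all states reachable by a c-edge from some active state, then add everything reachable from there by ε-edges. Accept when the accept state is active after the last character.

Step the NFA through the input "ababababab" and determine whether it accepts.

initial (ε-close {0}): {0,1,2}
'a' @ 1: {3,4}
'b' @ 2: {1,2,5}  ✓accept
'a' @ 3: {3,4}
'b' @ 4: {1,2,5}  ✓accept
'a' @ 5: {3,4}
'b' @ 6: {1,2,5}  ✓accept
'a' @ 7: {3,4}
'b' @ 8: {1,2,5}  ✓accept
'a' @ 9: {3,4}
'b' @ 10: {1,2,5}  ✓accept
final: {1,2,5}; accept 1 in set

Answer: ACCEPT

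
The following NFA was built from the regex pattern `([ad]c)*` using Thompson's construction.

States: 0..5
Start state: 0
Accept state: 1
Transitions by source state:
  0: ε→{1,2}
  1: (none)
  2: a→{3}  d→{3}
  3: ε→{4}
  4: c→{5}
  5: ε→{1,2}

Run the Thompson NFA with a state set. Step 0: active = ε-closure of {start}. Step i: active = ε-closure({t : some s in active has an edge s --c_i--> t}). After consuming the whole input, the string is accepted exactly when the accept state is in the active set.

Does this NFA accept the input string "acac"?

Answer: ACCEPT

Steps:
S₀ = ε-closure({0}) = {0,1,2}
'a' @ 1: {3,4}
'c' @ 2: {1,2,5}  (accept∈set)
'a' @ 3: {3,4}
'c' @ 4: {1,2,5}  (accept∈set)
end set {1,2,5} — state 1 in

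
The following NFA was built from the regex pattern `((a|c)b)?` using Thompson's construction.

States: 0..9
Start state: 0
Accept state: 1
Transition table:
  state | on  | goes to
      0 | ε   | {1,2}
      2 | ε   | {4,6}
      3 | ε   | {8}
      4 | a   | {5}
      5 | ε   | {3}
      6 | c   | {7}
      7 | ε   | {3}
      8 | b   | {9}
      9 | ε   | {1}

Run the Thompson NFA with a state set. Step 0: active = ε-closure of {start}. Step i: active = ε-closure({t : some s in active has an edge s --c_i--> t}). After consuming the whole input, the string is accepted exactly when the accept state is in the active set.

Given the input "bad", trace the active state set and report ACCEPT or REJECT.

initial (ε-close {0}): {0,1,2,4,6}
'b' @ 1: {}  — dead — no transitions
rest 'ad' ignored (set empty)
end set {} — state 1 not in

Answer: REJECT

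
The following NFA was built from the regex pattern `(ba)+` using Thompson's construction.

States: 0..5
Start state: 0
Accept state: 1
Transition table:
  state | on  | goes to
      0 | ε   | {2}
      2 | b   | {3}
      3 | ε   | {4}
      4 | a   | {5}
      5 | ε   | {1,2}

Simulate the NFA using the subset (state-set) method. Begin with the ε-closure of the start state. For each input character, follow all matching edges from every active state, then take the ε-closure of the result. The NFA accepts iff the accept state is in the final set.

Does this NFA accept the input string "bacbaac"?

start: ε-closure({0}) = {0,2}
'b' @ 1: {3,4}
'a' @ 2: {1,2,5}  (accept∈set)
'c' @ 3: {}  — no active states
rest 'baac' ignored (set empty)
final: {}; accept 1 not in set

Answer: REJECT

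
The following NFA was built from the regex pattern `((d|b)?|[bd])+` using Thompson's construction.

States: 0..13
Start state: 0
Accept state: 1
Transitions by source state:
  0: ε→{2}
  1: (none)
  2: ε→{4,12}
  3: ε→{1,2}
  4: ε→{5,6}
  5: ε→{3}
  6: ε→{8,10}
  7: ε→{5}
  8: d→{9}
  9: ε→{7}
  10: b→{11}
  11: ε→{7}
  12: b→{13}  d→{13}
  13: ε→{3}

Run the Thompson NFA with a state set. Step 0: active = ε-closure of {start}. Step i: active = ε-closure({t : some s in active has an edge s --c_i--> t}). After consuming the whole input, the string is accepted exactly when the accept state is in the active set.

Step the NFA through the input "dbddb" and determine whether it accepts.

Answer: ACCEPT

Steps:
S₀ = ε-closure({0}) = {0,1,2,3,4,5,6,8,10,12}
'd' @ 1: {1,2,3,4,5,6,7,8,9,10,12,13}  [accepting]
'b' @ 2: {1,2,3,4,5,6,7,8,10,11,12,13}  [accepting]
'd' @ 3: {1,2,3,4,5,6,7,8,9,10,12,13}  [accepting]
'd' @ 4: {1,2,3,4,5,6,7,8,9,10,12,13}  [accepting]
'b' @ 5: {1,2,3,4,5,6,7,8,10,11,12,13}  [accepting]
end set {1,2,3,4,5,6,7,8,10,11,12,13} — state 1 in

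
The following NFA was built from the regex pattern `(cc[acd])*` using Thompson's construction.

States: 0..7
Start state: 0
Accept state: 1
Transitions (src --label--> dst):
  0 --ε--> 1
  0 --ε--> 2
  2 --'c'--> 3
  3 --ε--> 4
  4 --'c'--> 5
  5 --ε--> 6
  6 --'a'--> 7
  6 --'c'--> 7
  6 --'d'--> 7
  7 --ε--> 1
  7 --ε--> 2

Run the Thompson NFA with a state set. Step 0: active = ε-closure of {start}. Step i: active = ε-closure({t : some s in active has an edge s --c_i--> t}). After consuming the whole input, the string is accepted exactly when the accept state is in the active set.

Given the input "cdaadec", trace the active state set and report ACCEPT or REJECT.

Answer: REJECT

Derivation:
initial (ε-close {0}): {0,1,2}
'c' @ 1: {3,4}
'd' @ 2: {}  — dead — no transitions
rest 'aadec' ignored (set empty)
final: {}; accept 1 not in set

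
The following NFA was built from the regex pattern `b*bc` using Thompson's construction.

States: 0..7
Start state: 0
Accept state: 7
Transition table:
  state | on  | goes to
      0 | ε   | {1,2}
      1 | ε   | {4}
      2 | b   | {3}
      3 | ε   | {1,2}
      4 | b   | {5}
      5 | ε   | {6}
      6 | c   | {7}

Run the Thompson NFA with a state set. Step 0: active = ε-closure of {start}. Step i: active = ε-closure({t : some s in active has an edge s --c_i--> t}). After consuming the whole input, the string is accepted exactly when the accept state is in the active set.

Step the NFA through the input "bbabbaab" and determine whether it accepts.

initial (ε-close {0}): {0,1,2,4}
'b' @ 1: {1,2,3,4,5,6}
'b' @ 2: {1,2,3,4,5,6}
'a' @ 3: {}  — state set empty
rest 'bbaab' ignored (set empty)
final: {}; accept 7 not in set

Answer: REJECT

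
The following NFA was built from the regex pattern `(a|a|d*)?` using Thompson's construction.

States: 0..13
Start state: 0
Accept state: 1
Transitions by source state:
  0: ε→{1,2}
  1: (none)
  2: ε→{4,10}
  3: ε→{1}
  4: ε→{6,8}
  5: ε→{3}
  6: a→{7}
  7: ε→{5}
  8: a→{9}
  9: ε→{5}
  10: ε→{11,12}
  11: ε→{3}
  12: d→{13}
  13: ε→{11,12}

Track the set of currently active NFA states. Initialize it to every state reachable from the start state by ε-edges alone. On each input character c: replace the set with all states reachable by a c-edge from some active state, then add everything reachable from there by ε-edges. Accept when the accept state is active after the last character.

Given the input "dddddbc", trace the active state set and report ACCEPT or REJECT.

start: ε-closure({0}) = {0,1,2,3,4,6,8,10,11,12}
'd' @ 1: {1,3,11,12,13}  [accepting]
'd' @ 2: {1,3,11,12,13}  [accepting]
'd' @ 3: {1,3,11,12,13}  [accepting]
'd' @ 4: {1,3,11,12,13}  [accepting]
'd' @ 5: {1,3,11,12,13}  [accepting]
'b' @ 6: {}  — no active states
rest 'c' ignored (set empty)
final: {}; accept 1 not in set

Answer: REJECT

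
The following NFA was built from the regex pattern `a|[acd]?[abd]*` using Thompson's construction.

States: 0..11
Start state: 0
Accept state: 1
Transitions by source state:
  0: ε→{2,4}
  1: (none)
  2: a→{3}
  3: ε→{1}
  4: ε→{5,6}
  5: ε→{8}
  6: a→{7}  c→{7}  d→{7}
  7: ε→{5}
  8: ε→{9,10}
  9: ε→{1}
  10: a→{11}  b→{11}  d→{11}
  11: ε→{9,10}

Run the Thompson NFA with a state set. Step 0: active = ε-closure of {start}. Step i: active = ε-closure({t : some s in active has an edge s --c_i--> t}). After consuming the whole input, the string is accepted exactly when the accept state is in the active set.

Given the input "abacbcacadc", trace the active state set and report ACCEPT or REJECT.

initial (ε-close {0}): {0,1,2,4,5,6,8,9,10}
'a' @ 1: {1,3,5,7,8,9,10,11}  (accept∈set)
'b' @ 2: {1,9,10,11}  (accept∈set)
'a' @ 3: {1,9,10,11}  (accept∈set)
'c' @ 4: {}  — dead — no transitions
rest 'bcacadc' ignored (set empty)
end set {} — state 1 not in

Answer: REJECT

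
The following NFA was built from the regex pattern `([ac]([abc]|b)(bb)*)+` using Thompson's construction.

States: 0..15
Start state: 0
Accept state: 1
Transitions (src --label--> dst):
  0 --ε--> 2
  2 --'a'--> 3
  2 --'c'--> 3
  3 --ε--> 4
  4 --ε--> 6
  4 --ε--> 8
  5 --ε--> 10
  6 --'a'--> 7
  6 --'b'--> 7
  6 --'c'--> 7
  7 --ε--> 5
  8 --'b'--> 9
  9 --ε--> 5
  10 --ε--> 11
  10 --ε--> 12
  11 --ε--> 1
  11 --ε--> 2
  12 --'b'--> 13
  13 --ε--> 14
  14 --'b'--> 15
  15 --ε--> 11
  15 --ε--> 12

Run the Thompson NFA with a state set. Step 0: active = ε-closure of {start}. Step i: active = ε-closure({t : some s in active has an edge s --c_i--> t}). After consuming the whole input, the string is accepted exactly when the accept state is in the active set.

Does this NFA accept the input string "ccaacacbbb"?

Answer: ACCEPT

Trace:
start: ε-closure({0}) = {0,2}
'c' @ 1: {3,4,6,8}
'c' @ 2: {1,2,5,7,10,11,12}  (accept∈set)
'a' @ 3: {3,4,6,8}
'a' @ 4: {1,2,5,7,10,11,12}  (accept∈set)
'c' @ 5: {3,4,6,8}
'a' @ 6: {1,2,5,7,10,11,12}  (accept∈set)
'c' @ 7: {3,4,6,8}
'b' @ 8: {1,2,5,7,9,10,11,12}  (accept∈set)
'b' @ 9: {13,14}
'b' @ 10: {1,2,11,12,15}  (accept∈set)
end set {1,2,11,12,15} — state 1 in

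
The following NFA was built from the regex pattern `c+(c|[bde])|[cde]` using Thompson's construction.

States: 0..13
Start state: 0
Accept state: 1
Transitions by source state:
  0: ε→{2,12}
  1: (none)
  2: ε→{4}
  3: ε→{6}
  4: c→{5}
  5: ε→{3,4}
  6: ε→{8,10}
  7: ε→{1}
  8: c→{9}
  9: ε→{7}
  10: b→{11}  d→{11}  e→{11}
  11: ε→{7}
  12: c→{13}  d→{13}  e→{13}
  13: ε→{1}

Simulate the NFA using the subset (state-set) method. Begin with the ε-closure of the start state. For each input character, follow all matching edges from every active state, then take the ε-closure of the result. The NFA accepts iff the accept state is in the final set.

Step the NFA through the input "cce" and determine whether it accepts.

S₀ = ε-closure({0}) = {0,2,4,12}
'c' @ 1: {1,3,4,5,6,8,10,13}  ✓accept
'c' @ 2: {1,3,4,5,6,7,8,9,10}  ✓accept
'e' @ 3: {1,7,11}  ✓accept
end set {1,7,11} — state 1 in

Answer: ACCEPT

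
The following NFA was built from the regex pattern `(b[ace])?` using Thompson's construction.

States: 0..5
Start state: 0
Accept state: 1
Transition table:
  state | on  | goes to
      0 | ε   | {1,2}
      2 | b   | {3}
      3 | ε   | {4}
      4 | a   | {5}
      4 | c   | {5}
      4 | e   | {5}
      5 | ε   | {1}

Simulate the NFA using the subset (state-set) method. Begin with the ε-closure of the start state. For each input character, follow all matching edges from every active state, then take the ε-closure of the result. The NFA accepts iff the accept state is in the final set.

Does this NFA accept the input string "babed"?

Answer: REJECT

Steps:
S₀ = ε-closure({0}) = {0,1,2}
'b' @ 1: {3,4}
'a' @ 2: {1,5}  [accepting]
'b' @ 3: {}  — no active states
rest 'ed' ignored (set empty)
final: {}; accept 1 not in set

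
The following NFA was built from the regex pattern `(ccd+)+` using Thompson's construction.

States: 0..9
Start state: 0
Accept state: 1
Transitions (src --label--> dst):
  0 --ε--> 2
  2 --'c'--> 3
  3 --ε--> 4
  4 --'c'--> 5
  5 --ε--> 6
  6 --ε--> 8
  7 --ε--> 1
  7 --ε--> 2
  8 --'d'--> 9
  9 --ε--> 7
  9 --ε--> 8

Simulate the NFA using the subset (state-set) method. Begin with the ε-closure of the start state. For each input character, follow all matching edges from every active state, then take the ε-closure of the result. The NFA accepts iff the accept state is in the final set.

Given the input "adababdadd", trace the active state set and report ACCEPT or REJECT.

Answer: REJECT

Derivation:
start: ε-closure({0}) = {0,2}
'a' @ 1: {}  — state set empty
rest 'dababdadd' ignored (set empty)
end set {} — state 1 not in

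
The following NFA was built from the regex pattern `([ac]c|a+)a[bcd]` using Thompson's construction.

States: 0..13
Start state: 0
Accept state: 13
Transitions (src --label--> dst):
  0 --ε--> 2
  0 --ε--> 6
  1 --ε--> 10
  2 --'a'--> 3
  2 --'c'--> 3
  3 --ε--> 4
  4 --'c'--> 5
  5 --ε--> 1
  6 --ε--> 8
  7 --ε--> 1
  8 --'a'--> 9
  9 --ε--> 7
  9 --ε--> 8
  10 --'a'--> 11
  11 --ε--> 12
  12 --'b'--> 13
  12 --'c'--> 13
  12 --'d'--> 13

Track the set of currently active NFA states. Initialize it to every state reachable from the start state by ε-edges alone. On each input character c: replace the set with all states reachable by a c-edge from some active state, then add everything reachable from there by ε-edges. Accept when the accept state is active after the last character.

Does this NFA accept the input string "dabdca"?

Answer: REJECT

Steps:
start: ε-closure({0}) = {0,2,6,8}
'd' @ 1: {}  — no active states
rest 'abdca' ignored (set empty)
final: {}; accept 13 not in set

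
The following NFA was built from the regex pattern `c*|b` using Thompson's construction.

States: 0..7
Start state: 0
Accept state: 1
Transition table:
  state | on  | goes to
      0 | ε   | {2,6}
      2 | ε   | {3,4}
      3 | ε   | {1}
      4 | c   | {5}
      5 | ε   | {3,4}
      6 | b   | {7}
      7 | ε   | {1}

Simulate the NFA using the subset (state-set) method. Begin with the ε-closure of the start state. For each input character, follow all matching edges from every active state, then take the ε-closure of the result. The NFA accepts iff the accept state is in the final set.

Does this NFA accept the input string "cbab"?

Answer: REJECT

Steps:
start: ε-closure({0}) = {0,1,2,3,4,6}
'c' @ 1: {1,3,4,5}  (accept∈set)
'b' @ 2: {}  — dead — no transitions
rest 'ab' ignored (set empty)
after full input: {}  (accept=1 not in)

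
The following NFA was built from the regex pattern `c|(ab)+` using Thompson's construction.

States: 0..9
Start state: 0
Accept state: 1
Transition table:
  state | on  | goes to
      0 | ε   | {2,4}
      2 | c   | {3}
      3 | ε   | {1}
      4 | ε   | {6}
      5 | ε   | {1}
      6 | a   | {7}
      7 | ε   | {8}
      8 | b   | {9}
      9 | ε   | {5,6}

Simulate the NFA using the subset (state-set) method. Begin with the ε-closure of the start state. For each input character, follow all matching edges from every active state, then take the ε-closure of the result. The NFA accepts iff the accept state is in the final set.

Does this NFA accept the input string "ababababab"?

initial (ε-close {0}): {0,2,4,6}
'a' @ 1: {7,8}
'b' @ 2: {1,5,6,9}  ✓accept
'a' @ 3: {7,8}
'b' @ 4: {1,5,6,9}  ✓accept
'a' @ 5: {7,8}
'b' @ 6: {1,5,6,9}  ✓accept
'a' @ 7: {7,8}
'b' @ 8: {1,5,6,9}  ✓accept
'a' @ 9: {7,8}
'b' @ 10: {1,5,6,9}  ✓accept
final: {1,5,6,9}; accept 1 in set

Answer: ACCEPT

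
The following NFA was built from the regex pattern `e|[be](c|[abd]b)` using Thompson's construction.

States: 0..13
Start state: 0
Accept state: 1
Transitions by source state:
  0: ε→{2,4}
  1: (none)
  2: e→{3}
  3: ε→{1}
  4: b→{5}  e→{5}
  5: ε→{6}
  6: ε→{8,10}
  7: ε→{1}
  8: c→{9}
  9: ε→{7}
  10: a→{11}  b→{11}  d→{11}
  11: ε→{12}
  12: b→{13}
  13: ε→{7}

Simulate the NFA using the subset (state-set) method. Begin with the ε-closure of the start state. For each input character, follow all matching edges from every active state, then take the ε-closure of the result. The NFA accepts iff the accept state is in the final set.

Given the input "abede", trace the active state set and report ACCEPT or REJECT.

Answer: REJECT

Trace:
S₀ = ε-closure({0}) = {0,2,4}
'a' @ 1: {}  — dead — no transitions
rest 'bede' ignored (set empty)
final: {}; accept 1 not in set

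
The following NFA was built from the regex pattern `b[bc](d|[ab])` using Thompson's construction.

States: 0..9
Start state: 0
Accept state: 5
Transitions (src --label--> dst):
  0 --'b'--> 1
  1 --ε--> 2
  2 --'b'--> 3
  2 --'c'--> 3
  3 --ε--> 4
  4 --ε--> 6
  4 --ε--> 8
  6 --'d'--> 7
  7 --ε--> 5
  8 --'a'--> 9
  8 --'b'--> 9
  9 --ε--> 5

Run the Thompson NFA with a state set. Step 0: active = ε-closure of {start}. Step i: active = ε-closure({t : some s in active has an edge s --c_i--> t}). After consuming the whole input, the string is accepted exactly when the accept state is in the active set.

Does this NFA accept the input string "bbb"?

start: ε-closure({0}) = {0}
'b' @ 1: {1,2}
'b' @ 2: {3,4,6,8}
'b' @ 3: {5,9}  [accepting]
after full input: {5,9}  (accept=5 in)

Answer: ACCEPT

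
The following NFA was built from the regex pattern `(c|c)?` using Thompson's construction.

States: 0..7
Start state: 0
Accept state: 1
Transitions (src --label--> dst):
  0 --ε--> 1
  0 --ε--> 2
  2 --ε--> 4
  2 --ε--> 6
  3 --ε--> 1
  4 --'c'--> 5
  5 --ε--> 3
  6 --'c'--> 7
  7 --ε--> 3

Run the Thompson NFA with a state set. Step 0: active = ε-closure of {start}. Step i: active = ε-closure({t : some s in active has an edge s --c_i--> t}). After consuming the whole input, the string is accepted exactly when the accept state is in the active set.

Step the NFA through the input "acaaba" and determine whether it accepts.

S₀ = ε-closure({0}) = {0,1,2,4,6}
'a' @ 1: {}  — dead — no transitions
rest 'caaba' ignored (set empty)
final: {}; accept 1 not in set

Answer: REJECT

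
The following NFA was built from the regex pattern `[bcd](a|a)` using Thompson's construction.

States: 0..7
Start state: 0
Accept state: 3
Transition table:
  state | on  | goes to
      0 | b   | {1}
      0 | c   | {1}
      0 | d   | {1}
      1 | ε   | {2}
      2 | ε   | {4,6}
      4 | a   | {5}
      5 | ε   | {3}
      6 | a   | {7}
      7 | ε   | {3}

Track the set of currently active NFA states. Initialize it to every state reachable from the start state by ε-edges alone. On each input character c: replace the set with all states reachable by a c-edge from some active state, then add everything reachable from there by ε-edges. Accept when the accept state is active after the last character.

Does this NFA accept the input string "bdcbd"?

start: ε-closure({0}) = {0}
'b' @ 1: {1,2,4,6}
'd' @ 2: {}  — dead — no transitions
rest 'cbd' ignored (set empty)
final: {}; accept 3 not in set

Answer: REJECT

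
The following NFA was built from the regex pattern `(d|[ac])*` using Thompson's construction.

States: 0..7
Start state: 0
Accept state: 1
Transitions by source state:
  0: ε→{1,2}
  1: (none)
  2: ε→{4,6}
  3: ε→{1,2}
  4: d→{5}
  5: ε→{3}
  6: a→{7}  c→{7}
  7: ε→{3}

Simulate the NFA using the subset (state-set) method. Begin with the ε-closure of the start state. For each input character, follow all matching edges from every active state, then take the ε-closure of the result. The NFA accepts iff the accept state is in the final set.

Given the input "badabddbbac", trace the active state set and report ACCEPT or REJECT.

S₀ = ε-closure({0}) = {0,1,2,4,6}
'b' @ 1: {}  — no active states
rest 'adabddbbac' ignored (set empty)
end set {} — state 1 not in

Answer: REJECT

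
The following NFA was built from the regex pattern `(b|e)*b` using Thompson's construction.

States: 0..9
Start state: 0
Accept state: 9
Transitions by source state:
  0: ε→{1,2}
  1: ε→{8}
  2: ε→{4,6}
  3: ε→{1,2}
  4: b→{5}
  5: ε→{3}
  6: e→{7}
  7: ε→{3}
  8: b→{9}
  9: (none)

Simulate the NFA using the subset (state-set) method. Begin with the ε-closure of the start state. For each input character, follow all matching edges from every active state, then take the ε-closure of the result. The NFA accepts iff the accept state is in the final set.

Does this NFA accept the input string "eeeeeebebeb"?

start: ε-closure({0}) = {0,1,2,4,6,8}
'e' @ 1: {1,2,3,4,6,7,8}
'e' @ 2: {1,2,3,4,6,7,8}
'e' @ 3: {1,2,3,4,6,7,8}
'e' @ 4: {1,2,3,4,6,7,8}
'e' @ 5: {1,2,3,4,6,7,8}
'e' @ 6: {1,2,3,4,6,7,8}
'b' @ 7: {1,2,3,4,5,6,8,9}  (accept∈set)
'e' @ 8: {1,2,3,4,6,7,8}
'b' @ 9: {1,2,3,4,5,6,8,9}  (accept∈set)
'e' @ 10: {1,2,3,4,6,7,8}
'b' @ 11: {1,2,3,4,5,6,8,9}  (accept∈set)
end set {1,2,3,4,5,6,8,9} — state 9 in

Answer: ACCEPT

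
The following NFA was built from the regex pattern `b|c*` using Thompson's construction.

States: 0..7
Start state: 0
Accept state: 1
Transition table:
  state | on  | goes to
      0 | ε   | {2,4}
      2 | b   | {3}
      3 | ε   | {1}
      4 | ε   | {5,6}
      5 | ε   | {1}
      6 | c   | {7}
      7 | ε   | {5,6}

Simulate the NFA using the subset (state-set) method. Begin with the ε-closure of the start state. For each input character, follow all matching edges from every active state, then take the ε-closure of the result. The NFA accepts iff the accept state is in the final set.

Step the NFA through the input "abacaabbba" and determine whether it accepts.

start: ε-closure({0}) = {0,1,2,4,5,6}
'a' @ 1: {}  — no active states
rest 'bacaabbba' ignored (set empty)
after full input: {}  (accept=1 not in)

Answer: REJECT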